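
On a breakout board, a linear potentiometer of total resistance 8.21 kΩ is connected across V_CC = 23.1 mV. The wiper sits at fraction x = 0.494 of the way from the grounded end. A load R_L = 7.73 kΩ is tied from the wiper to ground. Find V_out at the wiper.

The pot divides into 4.154 kΩ above the wiper and 4.056 kΩ below.
Lower segment in parallel with the load: 4.056 ‖ 7.73 = 2.660 kΩ.
Then V_out = V_CC · 2.660/(4.154 + 2.660) = 9.017 mV.

V_out ≈ 9.02 mV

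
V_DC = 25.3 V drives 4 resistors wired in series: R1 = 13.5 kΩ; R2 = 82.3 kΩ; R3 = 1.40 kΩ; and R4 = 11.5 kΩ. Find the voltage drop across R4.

V ≈ 2.68 V

Series total: ΣR = 13.5 + 82.3 + 1.40 + 11.5 = 108.7 kΩ.
V = V_DC · R/ΣR = 25.3 × 0.1058 = 2.677 V.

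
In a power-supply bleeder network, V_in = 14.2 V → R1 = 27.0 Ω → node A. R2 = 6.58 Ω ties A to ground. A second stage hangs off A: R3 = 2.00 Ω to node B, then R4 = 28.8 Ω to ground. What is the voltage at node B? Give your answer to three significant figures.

V_B ≈ 2.22 V

Looking into the second stage from A: R3 + R4 = 30.80 Ω appears in parallel with R2.
R2 ‖ (R3+R4) = 5.422 Ω.
So V_A = 14.2 × 0.1672 = 2.375 V.
Stage 2 is unloaded, so V_B = V_A · R4/(R3+R4) = 2.375 × 28.8/30.80 = 2.220 V.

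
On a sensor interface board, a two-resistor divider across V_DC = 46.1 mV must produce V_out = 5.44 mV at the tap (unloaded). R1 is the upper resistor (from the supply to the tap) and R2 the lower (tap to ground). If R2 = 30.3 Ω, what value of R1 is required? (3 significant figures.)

R1 ≈ 226 Ω

The divider ratio is R2/(R1+R2) = 5.44/46.1 = 0.1180.
Rearranging, R1 = R2·(1−k)/k = 30.3 × 7.474 = 226.5 Ω.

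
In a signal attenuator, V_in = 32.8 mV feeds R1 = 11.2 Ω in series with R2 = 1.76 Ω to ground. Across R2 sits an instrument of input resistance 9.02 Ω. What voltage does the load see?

R2 ‖ R_L = (1.76 × 9.02)/(1.76 + 9.02) = 1.473 Ω.
Voltage divider with the loaded lower leg: V_out = 32.8 × 1.473/(11.2 + 1.473) = 32.8 × 0.1162 = 3.812 mV.

V_out ≈ 3.81 mV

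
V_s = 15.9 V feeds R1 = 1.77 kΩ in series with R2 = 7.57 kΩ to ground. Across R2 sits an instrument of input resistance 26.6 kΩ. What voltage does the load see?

The load sits in parallel with R2, giving an effective lower resistance R2' = R2·R_L/(R2+R_L) = 5.893 kΩ.
Now apply the divider: V_out = 15.9 × 0.7690 = 12.23 V.
(Unloaded it would be 12.9 V; the load pulls it down.)

V_out ≈ 12.2 V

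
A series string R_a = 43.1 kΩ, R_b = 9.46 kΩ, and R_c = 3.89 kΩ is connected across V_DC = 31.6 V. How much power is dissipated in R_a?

P ≈ 13.5 mW

ΣR = 56.45 kΩ → I = 31.6/56.45 = 0.5598 mA.
V(R_a) = I·R = 24.13 V; P = V·I = 24.13 × 0.5598 = 13.51 mW.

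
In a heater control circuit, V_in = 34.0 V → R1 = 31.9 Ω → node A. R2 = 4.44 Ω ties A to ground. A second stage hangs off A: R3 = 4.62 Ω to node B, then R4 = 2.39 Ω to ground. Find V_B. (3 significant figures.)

Looking into the second stage from A: R3 + R4 = 7.010 Ω appears in parallel with R2.
R2 ‖ (R3+R4) = 2.718 Ω.
So V_A = 34.0 × 0.07852 = 2.670 V.
Stage 2 is unloaded, so V_B = V_A · R4/(R3+R4) = 2.670 × 2.39/7.010 = 0.9102 V.

V_B ≈ 0.910 V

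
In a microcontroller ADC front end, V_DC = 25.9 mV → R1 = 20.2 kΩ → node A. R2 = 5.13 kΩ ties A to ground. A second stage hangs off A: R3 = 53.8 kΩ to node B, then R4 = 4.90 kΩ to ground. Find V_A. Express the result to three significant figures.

Node A sees R2 in parallel with the series input of stage 2, R3 + R4 = 58.70 kΩ.
R2 ‖ (R3+R4) = 4.718 kΩ.
V_A = 25.9 × 4.718/(20.2 + 4.718) = 4.904 mV.

V_A ≈ 4.90 mV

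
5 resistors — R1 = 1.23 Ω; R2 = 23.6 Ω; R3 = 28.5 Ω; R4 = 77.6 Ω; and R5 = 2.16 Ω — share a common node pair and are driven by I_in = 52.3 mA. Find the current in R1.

I ≈ 31.1 mA

Total conductance ΣG = 1/1.23 + 1/23.6 + 1/28.5 + 1/77.6 + 1/2.16 = 1.366 (units of 1/Ω).
By the current-divider rule, I = I_in · G_k/ΣG = 52.3 × 0.5950 = 31.12 mA.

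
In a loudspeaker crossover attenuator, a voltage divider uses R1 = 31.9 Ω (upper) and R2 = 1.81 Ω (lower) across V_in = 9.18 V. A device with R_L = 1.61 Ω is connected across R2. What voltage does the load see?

V_out ≈ 0.239 V

First combine the lower leg with the load: R2 ‖ R_L = 0.8521 Ω.
Then V_out = V_in · R2'/(R1 + R2') = 9.18 × 0.8521/32.75 = 0.2388 V.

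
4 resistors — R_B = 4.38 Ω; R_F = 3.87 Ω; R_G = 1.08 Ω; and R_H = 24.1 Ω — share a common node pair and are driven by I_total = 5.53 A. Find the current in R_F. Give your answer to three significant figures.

ΣG = 1/4.38 + 1/3.87 + 1/1.08 + 1/24.1 = 1.454.
R_F takes the fraction G_k/ΣG = 0.2584/1.454 = 0.1777, so I = 5.53 × 0.1777 = 0.9827 A.

I ≈ 0.983 A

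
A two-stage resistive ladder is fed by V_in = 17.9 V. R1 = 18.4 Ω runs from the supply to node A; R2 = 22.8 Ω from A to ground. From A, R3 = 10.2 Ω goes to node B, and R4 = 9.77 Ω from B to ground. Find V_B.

V_B ≈ 3.21 V

Looking into the second stage from A: R3 + R4 = 19.97 Ω appears in parallel with R2.
Effective lower resistance at A: R2 ‖ 19.97 = 10.65 Ω.
V_A = 17.9 × 10.65/(18.4 + 10.65) = 6.561 V.
Stage 2 is unloaded, so V_B = V_A · R4/(R3+R4) = 6.561 × 9.77/19.97 = 3.210 V.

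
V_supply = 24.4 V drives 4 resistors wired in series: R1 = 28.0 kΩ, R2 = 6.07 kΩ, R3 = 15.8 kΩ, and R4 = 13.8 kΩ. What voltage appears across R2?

V ≈ 2.33 V

Series total: ΣR = 28.0 + 6.07 + 15.8 + 13.8 = 63.67 kΩ.
By the voltage-divider rule, V = 24.4 × 6.070/63.67 = 2.326 V.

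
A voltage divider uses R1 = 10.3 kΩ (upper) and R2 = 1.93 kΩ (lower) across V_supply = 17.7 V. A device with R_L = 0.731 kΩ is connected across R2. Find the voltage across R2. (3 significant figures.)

First combine the lower leg with the load: R2 ‖ R_L = 0.5302 kΩ.
Voltage divider with the loaded lower leg: V_out = 17.7 × 0.5302/(10.3 + 0.5302) = 17.7 × 0.04895 = 0.8665 V.

V_out ≈ 0.866 V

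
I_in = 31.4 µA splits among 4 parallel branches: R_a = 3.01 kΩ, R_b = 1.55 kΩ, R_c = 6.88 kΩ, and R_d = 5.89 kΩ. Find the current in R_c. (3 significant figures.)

Conductances: ΣG = 1/3.01 + 1/1.55 + 1/6.88 + 1/5.89 = 1.293 (1/kΩ).
By the current-divider rule, I = I_in · G_k/ΣG = 31.4 × 0.1125 = 3.531 µA.

I ≈ 3.53 µA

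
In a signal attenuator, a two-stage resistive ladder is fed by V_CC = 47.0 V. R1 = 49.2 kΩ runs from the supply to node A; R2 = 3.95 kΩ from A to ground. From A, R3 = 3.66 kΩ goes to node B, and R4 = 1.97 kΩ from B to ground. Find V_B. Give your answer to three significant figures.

V_B ≈ 0.741 V

Looking into the second stage from A: R3 + R4 = 5.630 kΩ appears in parallel with R2.
R2 ‖ (R3+R4) = 2.321 kΩ.
First divider: V_A = V_CC · 2.321/(49.2 + 2.321) = 2.118 V.
Then the unloaded second divider: V_B = V_A × R4/(R3+R4) = 2.118 × 0.3499 = 0.7410 V.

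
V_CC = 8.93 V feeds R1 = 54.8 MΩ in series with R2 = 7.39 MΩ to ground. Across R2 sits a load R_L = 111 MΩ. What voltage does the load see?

V_out ≈ 1.00 V

R2 ‖ R_L = (7.39 × 111)/(7.39 + 111) = 6.929 MΩ.
Voltage divider with the loaded lower leg: V_out = 8.93 × 6.929/(54.8 + 6.929) = 8.93 × 0.1122 = 1.002 V.
(Unloaded it would be 1.06 V; the load pulls it down.)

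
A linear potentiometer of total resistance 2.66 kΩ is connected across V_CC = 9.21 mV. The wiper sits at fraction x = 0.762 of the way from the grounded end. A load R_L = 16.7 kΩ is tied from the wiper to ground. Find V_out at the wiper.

Lower segment x·R_p = 2.027 kΩ; upper segment (1−x)·R_p = 0.6331 kΩ.
Lower segment in parallel with the load: 2.027 ‖ 16.7 = 1.808 kΩ.
Loaded-divider output: V_out = 9.21 × 0.7406 = 6.821 mV.

V_out ≈ 6.82 mV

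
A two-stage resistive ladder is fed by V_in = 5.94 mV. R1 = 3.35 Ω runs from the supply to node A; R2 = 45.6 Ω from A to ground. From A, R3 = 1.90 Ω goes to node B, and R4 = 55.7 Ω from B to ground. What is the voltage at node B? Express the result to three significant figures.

Looking into the second stage from A: R3 + R4 = 57.60 Ω appears in parallel with R2.
R2 ‖ (R3+R4) = 25.45 Ω.
So V_A = 5.94 × 0.8837 = 5.249 mV.
V_B = V_A × 0.9670 = 5.076 mV.

V_B ≈ 5.08 mV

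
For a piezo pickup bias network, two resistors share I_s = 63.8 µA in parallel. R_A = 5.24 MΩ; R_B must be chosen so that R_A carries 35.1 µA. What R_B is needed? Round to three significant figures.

R_B ≈ 6.41 MΩ

The fraction through R_A equals R_B/(R_A+R_B).
35.1/63.8 = R_B/(R_A + R_B) → R_B = R_A · (0.5502)/(1 − 0.5502) = 5.24 × 1.223 = 6.409 MΩ.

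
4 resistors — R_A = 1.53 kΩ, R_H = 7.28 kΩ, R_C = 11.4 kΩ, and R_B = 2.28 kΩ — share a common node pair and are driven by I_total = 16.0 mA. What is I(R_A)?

I ≈ 7.94 mA

Conductances: ΣG = 1/1.53 + 1/7.28 + 1/11.4 + 1/2.28 = 1.317 (1/kΩ).
Current divider: I(R_A) = I_total · G_k/ΣG = 16.0 × (0.6536/1.317) = 16.0 × 0.4962 = 7.939 mA.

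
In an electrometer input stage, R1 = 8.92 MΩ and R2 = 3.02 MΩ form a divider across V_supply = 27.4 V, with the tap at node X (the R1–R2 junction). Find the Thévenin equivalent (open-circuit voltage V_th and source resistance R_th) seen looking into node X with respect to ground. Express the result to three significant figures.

V_th is the unloaded tap voltage: V_supply · R2/(R1+R2) = 27.4 × 0.2529 = 6.930 V.
Zeroing V_supply shorts the top of R1 to ground, so R_th = R1 ‖ R2 = 2.256 MΩ.

V_th ≈ 6.93 V, R_th ≈ 2.26 MΩ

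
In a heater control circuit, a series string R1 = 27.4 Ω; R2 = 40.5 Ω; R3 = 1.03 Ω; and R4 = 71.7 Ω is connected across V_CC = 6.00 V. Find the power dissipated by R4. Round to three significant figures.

Series current I = V_CC/ΣR = 6.00/140.6 = 0.04267 A.
P = I²R = 0.001820 × 71.7 = 0.1305 W.

P ≈ 0.131 W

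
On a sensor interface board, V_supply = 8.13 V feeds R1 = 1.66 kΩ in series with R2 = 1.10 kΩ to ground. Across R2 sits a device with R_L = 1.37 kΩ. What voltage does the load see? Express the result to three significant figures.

R2 ‖ R_L = (1.10 × 1.37)/(1.10 + 1.37) = 0.6101 kΩ.
Then V_out = V_supply · R2'/(R1 + R2') = 8.13 × 0.6101/2.270 = 2.185 V.

V_out ≈ 2.19 V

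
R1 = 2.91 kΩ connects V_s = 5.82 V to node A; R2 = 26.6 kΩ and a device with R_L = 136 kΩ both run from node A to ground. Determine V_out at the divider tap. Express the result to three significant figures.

R2 ‖ R_L = (26.6 × 136)/(26.6 + 136) = 22.25 kΩ.
Voltage divider with the loaded lower leg: V_out = 5.82 × 22.25/(2.91 + 22.25) = 5.82 × 0.8843 = 5.147 V.

V_out ≈ 5.15 V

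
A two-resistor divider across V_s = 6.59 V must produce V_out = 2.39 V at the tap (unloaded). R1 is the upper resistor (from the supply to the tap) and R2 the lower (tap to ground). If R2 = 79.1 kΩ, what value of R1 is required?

The divider ratio is R2/(R1+R2) = 2.39/6.59 = 0.3627.
So R1 = R2 · (V_s/V_out − 1) = 79.1 × (6.59/2.39 − 1) = 79.1 × 1.757 = 139.0 kΩ.

R1 ≈ 139 kΩ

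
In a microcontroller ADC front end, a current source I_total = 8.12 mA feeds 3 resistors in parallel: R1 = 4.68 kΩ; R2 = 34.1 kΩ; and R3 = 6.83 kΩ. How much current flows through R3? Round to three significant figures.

Conductances: ΣG = 1/4.68 + 1/34.1 + 1/6.83 = 0.3894 (1/kΩ).
R3 takes the fraction G_k/ΣG = 0.1464/0.3894 = 0.3760, so I = 8.12 × 0.3760 = 3.053 mA.

I ≈ 3.05 mA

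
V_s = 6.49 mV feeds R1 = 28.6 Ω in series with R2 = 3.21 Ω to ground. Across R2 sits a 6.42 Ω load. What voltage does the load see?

R2 ‖ R_L = (3.21 × 6.42)/(3.21 + 6.42) = 2.140 Ω.
Then V_out = V_s · R2'/(R1 + R2') = 6.49 × 2.140/30.74 = 0.4518 mV.

V_out ≈ 0.452 mV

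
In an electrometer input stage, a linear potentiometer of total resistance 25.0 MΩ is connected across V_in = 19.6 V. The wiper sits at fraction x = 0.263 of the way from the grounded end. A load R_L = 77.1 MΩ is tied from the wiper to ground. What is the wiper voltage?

Lower segment x·R_p = 6.575 MΩ; upper segment (1−x)·R_p = 18.43 MΩ.
R_L loads the lower segment: effective lower R = 6.058 MΩ.
Then V_out = V_in · 6.058/(18.43 + 6.058) = 4.850 V.
(Unloaded: V_out = x·V_in = 5.15 V.)

V_out ≈ 4.85 V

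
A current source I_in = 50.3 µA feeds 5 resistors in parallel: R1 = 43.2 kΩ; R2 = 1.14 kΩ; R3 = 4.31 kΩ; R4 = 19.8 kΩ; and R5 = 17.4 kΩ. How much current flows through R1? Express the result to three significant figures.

ΣG = 1/43.2 + 1/1.14 + 1/4.31 + 1/19.8 + 1/17.4 = 1.240.
R1 takes the fraction G_k/ΣG = 0.02315/1.240 = 0.01866, so I = 50.3 × 0.01866 = 0.9387 µA.

I ≈ 0.939 µA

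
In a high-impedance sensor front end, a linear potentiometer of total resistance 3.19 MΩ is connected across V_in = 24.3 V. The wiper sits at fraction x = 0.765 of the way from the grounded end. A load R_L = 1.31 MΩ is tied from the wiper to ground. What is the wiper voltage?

V_out ≈ 12.9 V

Lower segment x·R_p = 2.440 MΩ; upper segment (1−x)·R_p = 0.7496 MΩ.
Lower segment in parallel with the load: 2.440 ‖ 1.31 = 0.8524 MΩ.
Then V_out = V_in · 0.8524/(0.7496 + 0.8524) = 12.93 V.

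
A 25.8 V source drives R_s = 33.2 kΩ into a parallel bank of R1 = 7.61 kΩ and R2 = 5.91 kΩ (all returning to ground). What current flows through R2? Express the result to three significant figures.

I ≈ 0.398 mA

Combine the parallel branches: R_p = (1/7.61 + 1/5.91)⁻¹ = 3.327 kΩ.
Node voltage V_A = V_DC · R_p/(R_s + R_p) = 25.8 × 0.09107 = 2.350 V.
I(R2) = V_A / R2 = 2.350/5.91 = 0.3976 mA.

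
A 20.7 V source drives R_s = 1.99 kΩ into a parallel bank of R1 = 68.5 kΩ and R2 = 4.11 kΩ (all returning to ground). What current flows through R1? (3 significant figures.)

I ≈ 0.200 mA

Parallel bank: R_p = 1/(1/68.5 + 1/4.11) = 3.877 kΩ.
V_A by voltage divider: V_A = 20.7 × 3.877/(1.99 + 3.877) = 13.68 V.
I(R1) = V_A / R1 = 13.68/68.5 = 0.1997 mA.
(Equivalently: I_total = 3.528 mA, then current-divider fraction G_k/ΣG = 0.05660.)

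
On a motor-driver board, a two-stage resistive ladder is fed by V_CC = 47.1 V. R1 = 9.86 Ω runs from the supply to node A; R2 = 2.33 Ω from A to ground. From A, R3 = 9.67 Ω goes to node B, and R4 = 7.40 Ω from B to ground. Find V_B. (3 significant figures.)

V_B ≈ 3.51 V

Node A sees R2 in parallel with the series input of stage 2, R3 + R4 = 17.07 Ω.
Effective lower resistance at A: R2 ‖ 17.07 = 2.050 Ω.
V_A = 47.1 × 2.050/(9.86 + 2.050) = 8.108 V.
V_B = V_A × 0.4335 = 3.515 V.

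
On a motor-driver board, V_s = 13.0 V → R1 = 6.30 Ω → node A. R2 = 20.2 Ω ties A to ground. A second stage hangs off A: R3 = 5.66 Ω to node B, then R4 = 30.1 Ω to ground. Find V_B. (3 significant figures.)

The second stage (R3 + R4 = 35.76 Ω) loads node A in parallel with R2.
Effective lower resistance at A: R2 ‖ 35.76 = 12.91 Ω.
First divider: V_A = V_s · 12.91/(6.30 + 12.91) = 8.736 V.
V_B = V_A × 0.8417 = 7.353 V.

V_B ≈ 7.35 V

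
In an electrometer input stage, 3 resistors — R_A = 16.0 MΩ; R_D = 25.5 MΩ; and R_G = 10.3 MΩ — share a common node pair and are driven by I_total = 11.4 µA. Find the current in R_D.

Conductances: ΣG = 1/16.0 + 1/25.5 + 1/10.3 = 0.1988 (1/MΩ).
By the current-divider rule, I = I_total · G_k/ΣG = 11.4 × 0.1973 = 2.249 µA.

I ≈ 2.25 µA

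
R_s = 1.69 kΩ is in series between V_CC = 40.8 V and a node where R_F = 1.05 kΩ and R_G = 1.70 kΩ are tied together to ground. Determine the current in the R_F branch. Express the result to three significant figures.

I ≈ 10.8 mA

Combine the parallel branches: R_p = (1/1.05 + 1/1.70)⁻¹ = 0.6491 kΩ.
V_A by voltage divider: V_A = 40.8 × 0.6491/(1.69 + 0.6491) = 11.32 V.
Branch current I = V_A/R_F = 11.32/1.05 = 10.78 mA.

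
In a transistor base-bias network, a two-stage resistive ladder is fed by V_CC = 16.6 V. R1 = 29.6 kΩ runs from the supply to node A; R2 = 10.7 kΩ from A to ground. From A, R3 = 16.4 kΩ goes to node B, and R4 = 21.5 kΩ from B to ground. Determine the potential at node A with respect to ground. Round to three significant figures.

Node A sees R2 in parallel with the series input of stage 2, R3 + R4 = 37.90 kΩ.
R2 ‖ (R3+R4) = 8.344 kΩ.
So V_A = 16.6 × 0.2199 = 3.650 V.

V_A ≈ 3.65 V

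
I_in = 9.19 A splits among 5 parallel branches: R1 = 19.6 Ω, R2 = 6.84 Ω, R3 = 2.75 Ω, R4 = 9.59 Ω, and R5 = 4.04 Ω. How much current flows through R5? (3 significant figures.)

Total conductance ΣG = 1/19.6 + 1/6.84 + 1/2.75 + 1/9.59 + 1/4.04 = 0.9127 (units of 1/Ω).
R5 takes the fraction G_k/ΣG = 0.2475/0.9127 = 0.2712, so I = 9.19 × 0.2712 = 2.492 A.

I ≈ 2.49 A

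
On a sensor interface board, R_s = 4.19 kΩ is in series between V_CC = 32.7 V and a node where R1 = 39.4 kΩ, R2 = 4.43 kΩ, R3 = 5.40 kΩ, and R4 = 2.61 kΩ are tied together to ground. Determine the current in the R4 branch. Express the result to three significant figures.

I ≈ 2.83 mA

Equivalent of the parallel group: R_p = 1.220 kΩ.
Node voltage V_A = V_CC · R_p/(R_s + R_p) = 32.7 × 0.2256 = 7.376 V.
I(R4) = V_A / R4 = 7.376/2.61 = 2.826 mA.
(Check via current divider: I_total = 6.044 mA; share G_k/ΣG = 0.4676 → same result.)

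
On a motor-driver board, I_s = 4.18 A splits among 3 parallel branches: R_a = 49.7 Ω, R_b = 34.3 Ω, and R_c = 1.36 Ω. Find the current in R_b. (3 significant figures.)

Total conductance ΣG = 1/49.7 + 1/34.3 + 1/1.36 = 0.7846 (units of 1/Ω).
R_b takes the fraction G_k/ΣG = 0.02915/0.7846 = 0.03716, so I = 4.18 × 0.03716 = 0.1553 A.

I ≈ 0.155 A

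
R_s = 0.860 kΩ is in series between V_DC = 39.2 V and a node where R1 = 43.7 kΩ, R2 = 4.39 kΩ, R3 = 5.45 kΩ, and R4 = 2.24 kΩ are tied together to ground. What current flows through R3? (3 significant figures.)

I ≈ 4.09 mA

Equivalent of the parallel group: R_p = 1.136 kΩ.
Node voltage V_A = V_DC · R_p/(R_s + R_p) = 39.2 × 0.5691 = 22.31 V.
Branch current I = V_A/R3 = 22.31/5.45 = 4.093 mA.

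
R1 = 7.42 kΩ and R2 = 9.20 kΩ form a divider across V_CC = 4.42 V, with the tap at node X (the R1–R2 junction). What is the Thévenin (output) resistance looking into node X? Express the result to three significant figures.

R_th ≈ 4.11 kΩ

Zeroing V_CC shorts the top of R1 to ground, so R_th = R1 ‖ R2 = 4.107 kΩ.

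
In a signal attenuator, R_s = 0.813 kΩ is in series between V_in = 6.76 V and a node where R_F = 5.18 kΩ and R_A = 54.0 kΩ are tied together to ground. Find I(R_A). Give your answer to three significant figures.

I ≈ 0.107 mA

Parallel bank: R_p = 1/(1/5.18 + 1/54.0) = 4.727 kΩ.
V_A by voltage divider: V_A = 6.76 × 4.727/(0.813 + 4.727) = 5.768 V.
Branch current I = V_A/R_A = 5.768/54.0 = 0.1068 mA.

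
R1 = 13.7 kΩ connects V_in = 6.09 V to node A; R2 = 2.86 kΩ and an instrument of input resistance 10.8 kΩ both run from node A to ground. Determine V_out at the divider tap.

R2 ‖ R_L = (2.86 × 10.8)/(2.86 + 10.8) = 2.261 kΩ.
Now apply the divider: V_out = 6.09 × 0.1417 = 0.8628 V.

V_out ≈ 0.863 V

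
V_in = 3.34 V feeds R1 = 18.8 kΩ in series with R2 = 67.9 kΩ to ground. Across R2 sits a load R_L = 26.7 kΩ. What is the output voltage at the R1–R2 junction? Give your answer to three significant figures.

V_out ≈ 1.69 V

The load sits in parallel with R2, giving an effective lower resistance R2' = R2·R_L/(R2+R_L) = 19.16 kΩ.
Then V_out = V_in · R2'/(R1 + R2') = 3.34 × 19.16/37.96 = 1.686 V.
(Unloaded it would be 2.62 V; the load pulls it down.)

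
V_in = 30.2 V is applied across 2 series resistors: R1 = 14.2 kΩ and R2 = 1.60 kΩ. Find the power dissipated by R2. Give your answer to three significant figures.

Series current I = V_in/ΣR = 30.2/15.80 = 1.911 mA.
P(R2) = I²·R2 = (1.911)² × 1.60 = 5.845 mW.

P ≈ 5.85 mW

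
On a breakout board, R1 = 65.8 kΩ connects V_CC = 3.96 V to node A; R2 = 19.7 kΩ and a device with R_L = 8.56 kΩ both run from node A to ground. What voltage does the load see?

First combine the lower leg with the load: R2 ‖ R_L = 5.967 kΩ.
Now apply the divider: V_out = 3.96 × 0.08315 = 0.3293 V.

V_out ≈ 0.329 V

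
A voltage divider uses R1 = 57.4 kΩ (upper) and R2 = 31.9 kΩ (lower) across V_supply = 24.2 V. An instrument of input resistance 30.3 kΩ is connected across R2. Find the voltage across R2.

V_out ≈ 5.16 V

R2 ‖ R_L = (31.9 × 30.3)/(31.9 + 30.3) = 15.54 kΩ.
Now apply the divider: V_out = 24.2 × 0.2130 = 5.156 V.
(Unloaded it would be 8.64 V; the load pulls it down.)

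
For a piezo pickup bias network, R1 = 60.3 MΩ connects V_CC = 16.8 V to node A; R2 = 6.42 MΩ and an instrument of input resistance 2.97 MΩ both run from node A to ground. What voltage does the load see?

R2 ‖ R_L = (6.42 × 2.97)/(6.42 + 2.97) = 2.031 MΩ.
Voltage divider with the loaded lower leg: V_out = 16.8 × 2.031/(60.3 + 2.031) = 16.8 × 0.03258 = 0.5473 V.
(Unloaded it would be 1.62 V; the load pulls it down.)

V_out ≈ 0.547 V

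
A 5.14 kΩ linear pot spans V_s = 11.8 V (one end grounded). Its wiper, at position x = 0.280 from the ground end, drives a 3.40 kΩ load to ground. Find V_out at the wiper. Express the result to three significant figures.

V_out ≈ 2.53 V

The pot divides into 3.701 kΩ above the wiper and 1.439 kΩ below.
(x·R_p) ‖ R_L = 1.011 kΩ.
V_out = 11.8 × 1.011/(3.701 + 1.011) = 2.532 V.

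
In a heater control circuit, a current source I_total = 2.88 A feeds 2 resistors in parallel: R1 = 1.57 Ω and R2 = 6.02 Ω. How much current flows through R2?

I ≈ 0.596 A

For two parallel branches, I_k = I_total · (other R)/(sum of R).
So I = 2.88 × 1.57/7.590 = 0.5957 A.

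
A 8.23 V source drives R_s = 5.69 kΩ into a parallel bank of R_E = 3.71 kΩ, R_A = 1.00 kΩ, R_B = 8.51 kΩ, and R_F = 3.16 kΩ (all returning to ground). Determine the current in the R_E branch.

I ≈ 0.207 mA

Combine the parallel branches: R_p = (1/3.71 + 1/1.00 + 1/8.51 + 1/3.16)⁻¹ = 0.5870 kΩ.
V_A by voltage divider: V_A = 8.23 × 0.5870/(5.69 + 0.5870) = 0.7697 V.
Branch current I = V_A/R_E = 0.7697/3.71 = 0.2075 mA.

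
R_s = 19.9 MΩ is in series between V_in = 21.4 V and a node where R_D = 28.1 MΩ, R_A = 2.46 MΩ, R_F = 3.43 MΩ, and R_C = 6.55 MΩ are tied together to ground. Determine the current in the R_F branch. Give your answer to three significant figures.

I ≈ 0.335 µA

Parallel bank: R_p = 1/(1/28.1 + 1/2.46 + 1/3.43 + 1/6.55) = 1.128 MΩ.
V_A = 21.4 × 1.128/21.03 = 1.148 V.
I(R_F) = V_A / R_F = 1.148/3.43 = 0.3348 µA.
(Check via current divider: I_total = 1.018 µA; share G_k/ΣG = 0.3289 → same result.)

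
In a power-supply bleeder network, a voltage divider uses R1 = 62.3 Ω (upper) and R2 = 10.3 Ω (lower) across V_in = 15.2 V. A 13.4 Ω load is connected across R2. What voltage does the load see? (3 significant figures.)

First combine the lower leg with the load: R2 ‖ R_L = 5.824 Ω.
Now apply the divider: V_out = 15.2 × 0.08549 = 1.299 V.
(Unloaded it would be 2.16 V; the load pulls it down.)

V_out ≈ 1.30 V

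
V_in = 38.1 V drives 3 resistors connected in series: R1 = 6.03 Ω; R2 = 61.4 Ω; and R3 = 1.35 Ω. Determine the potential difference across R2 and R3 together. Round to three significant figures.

Series total: ΣR = 6.03 + 61.4 + 1.35 = 68.78 Ω.
R_{R2..R3} = 61.4 + 1.35 = 62.75 Ω.
Voltage divider: V = V_in · (62.75 / 68.78) = 38.1 × 0.9123 = 34.76 V.

V ≈ 34.8 V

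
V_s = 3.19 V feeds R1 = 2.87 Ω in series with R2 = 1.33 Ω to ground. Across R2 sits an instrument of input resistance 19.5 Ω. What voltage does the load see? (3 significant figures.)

R2 ‖ R_L = (1.33 × 19.5)/(1.33 + 19.5) = 1.245 Ω.
Now apply the divider: V_out = 3.19 × 0.3026 = 0.9652 V.
(Unloaded it would be 1.01 V; the load pulls it down.)

V_out ≈ 0.965 V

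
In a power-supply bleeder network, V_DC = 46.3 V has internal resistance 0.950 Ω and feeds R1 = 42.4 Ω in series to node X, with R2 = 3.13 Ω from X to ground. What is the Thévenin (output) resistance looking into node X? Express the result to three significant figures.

R1' = 0.950 + 42.4 = 43.35 Ω (source resistance + R1).
Zeroing V_DC shorts the top of R1' to ground, so R_th = R1' ‖ R2 = 2.919 Ω.

R_th ≈ 2.92 Ω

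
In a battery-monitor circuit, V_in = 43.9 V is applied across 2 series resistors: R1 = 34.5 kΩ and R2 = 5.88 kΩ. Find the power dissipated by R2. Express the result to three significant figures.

P ≈ 6.95 mW

ΣR = 40.38 kΩ → I = 43.9/40.38 = 1.087 mA.
P = I²R = 1.182 × 5.88 = 6.950 mW.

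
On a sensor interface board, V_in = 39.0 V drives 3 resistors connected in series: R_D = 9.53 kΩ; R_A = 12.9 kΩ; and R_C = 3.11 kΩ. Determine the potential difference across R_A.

ΣR = 9.53 + 12.9 + 3.11 = 25.54 kΩ.
V = V_in · R/ΣR = 39.0 × 0.5051 = 19.70 V.

V ≈ 19.7 V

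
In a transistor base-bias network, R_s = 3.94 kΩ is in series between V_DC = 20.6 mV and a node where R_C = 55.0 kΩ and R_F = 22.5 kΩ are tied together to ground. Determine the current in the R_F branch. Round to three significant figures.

Parallel bank: R_p = 1/(1/55.0 + 1/22.5) = 15.97 kΩ.
Node voltage V_A = V_DC · R_p/(R_s + R_p) = 20.6 × 0.8021 = 16.52 mV.
I(R_F) = V_A / R_F = 16.52/22.5 = 0.7344 µA.

I ≈ 0.734 µA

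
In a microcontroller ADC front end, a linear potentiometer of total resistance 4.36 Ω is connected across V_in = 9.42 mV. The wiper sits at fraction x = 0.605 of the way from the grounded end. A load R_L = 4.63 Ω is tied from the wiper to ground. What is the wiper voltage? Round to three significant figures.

V_out ≈ 4.65 mV

The pot divides into 1.722 Ω above the wiper and 2.638 Ω below.
(x·R_p) ‖ R_L = 1.680 Ω.
Loaded-divider output: V_out = 9.42 × 0.4939 = 4.652 mV.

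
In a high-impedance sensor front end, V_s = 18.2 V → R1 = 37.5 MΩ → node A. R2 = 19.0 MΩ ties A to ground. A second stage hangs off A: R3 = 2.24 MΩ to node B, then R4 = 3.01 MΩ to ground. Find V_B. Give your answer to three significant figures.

V_B ≈ 1.03 V

Looking into the second stage from A: R3 + R4 = 5.250 MΩ appears in parallel with R2.
Effective lower resistance at A: R2 ‖ 5.250 = 4.113 MΩ.
V_A = 18.2 × 4.113/(37.5 + 4.113) = 1.799 V.
V_B = V_A × 0.5733 = 1.031 V.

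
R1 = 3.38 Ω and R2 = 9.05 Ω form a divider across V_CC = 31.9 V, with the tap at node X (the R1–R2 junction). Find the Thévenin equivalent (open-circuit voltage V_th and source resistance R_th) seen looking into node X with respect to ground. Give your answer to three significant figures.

With X open, the divider is unloaded: V_th = 31.9 × 9.05/12.43 = 23.23 V.
With V_CC suppressed (replaced by a short), R_th = R1 ‖ R2 = (3.380 × 9.05)/(3.380 + 9.05) = 2.461 Ω.

V_th ≈ 23.2 V, R_th ≈ 2.46 Ω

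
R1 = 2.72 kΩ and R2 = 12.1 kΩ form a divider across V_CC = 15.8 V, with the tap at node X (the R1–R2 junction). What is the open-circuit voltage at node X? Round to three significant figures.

V_th ≈ 12.9 V

With X open, the divider is unloaded: V_th = 15.8 × 12.1/14.82 = 12.90 V.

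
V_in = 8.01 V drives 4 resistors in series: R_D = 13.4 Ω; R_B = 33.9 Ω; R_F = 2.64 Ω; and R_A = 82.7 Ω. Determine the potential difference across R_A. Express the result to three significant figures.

ΣR = 13.4 + 33.9 + 2.64 + 82.7 = 132.6 Ω.
V = V_in · R/ΣR = 8.01 × 0.6235 = 4.994 V.

V ≈ 4.99 V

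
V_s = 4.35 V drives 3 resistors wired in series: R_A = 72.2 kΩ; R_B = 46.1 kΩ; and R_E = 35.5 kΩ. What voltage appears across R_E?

V ≈ 1.00 V

ΣR = 72.2 + 46.1 + 35.5 = 153.8 kΩ.
By the voltage-divider rule, V = 4.35 × 35.50/153.8 = 1.004 V.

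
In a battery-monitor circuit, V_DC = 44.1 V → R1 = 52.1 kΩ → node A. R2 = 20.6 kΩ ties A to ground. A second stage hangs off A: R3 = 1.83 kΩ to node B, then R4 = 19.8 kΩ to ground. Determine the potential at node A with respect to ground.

V_A ≈ 7.43 V

Looking into the second stage from A: R3 + R4 = 21.63 kΩ appears in parallel with R2.
R2 ‖ (R3+R4) = 10.55 kΩ.
So V_A = 44.1 × 0.1684 = 7.427 V.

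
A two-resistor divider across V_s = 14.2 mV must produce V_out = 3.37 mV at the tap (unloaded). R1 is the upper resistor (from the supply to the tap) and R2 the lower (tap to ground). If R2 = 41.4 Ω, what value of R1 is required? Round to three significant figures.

Required fraction k = V_out/V_s = 0.2373.
R1 = R2·(1/k − 1) = 41.4 × 3.214 = 133.0 Ω.

R1 ≈ 133 Ω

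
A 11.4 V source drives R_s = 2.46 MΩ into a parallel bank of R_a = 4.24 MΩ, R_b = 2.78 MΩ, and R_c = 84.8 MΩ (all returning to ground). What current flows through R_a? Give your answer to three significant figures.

Equivalent of the parallel group: R_p = 1.646 MΩ.
V_A = 11.4 × 1.646/4.106 = 4.571 V.
Branch current I = V_A/R_a = 4.571/4.24 = 1.078 µA.
(Check via current divider: I_total = 2.776 µA; share G_k/ΣG = 0.3883 → same result.)

I ≈ 1.08 µA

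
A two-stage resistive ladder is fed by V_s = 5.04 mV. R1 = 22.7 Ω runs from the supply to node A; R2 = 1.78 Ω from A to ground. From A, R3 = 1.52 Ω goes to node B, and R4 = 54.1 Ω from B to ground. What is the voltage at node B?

V_B ≈ 0.346 mV

The second stage (R3 + R4 = 55.62 Ω) loads node A in parallel with R2.
R2 ‖ (R3+R4) = 1.725 Ω.
So V_A = 5.04 × 0.07062 = 0.3559 mV.
Stage 2 is unloaded, so V_B = V_A · R4/(R3+R4) = 0.3559 × 54.1/55.62 = 0.3462 mV.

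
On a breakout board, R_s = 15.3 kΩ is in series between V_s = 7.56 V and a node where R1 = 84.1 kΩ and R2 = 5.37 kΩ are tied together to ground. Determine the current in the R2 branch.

I ≈ 0.349 mA

Equivalent of the parallel group: R_p = 5.048 kΩ.
V_A = 7.56 × 5.048/20.35 = 1.875 V.
I(R2) = V_A / R2 = 1.875/5.37 = 0.3492 mA.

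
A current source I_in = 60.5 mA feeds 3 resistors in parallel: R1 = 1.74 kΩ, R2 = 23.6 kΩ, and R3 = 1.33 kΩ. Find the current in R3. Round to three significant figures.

Total conductance ΣG = 1/1.74 + 1/23.6 + 1/1.33 = 1.369 (units of 1/kΩ).
Current divider: I(R3) = I_in · G_k/ΣG = 60.5 × (0.7519/1.369) = 60.5 × 0.5492 = 33.23 mA.

I ≈ 33.2 mA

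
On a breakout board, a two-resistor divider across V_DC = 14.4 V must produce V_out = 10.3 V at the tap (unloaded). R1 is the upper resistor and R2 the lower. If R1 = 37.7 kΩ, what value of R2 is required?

R2 ≈ 94.7 kΩ

The divider ratio is R2/(R1+R2) = 10.3/14.4 = 0.7153.
So R2 = R1 · V_out/(V_DC − V_out) = 37.7 × 10.3/(14.4 − 10.3) = 37.7 × 2.512 = 94.71 kΩ.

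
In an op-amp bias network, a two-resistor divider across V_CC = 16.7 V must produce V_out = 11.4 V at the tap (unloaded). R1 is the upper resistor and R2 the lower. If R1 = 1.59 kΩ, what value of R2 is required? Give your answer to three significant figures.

R2 ≈ 3.42 kΩ

The divider ratio is R2/(R1+R2) = 11.4/16.7 = 0.6826.
R2 = R1 · 0.6826/(1 − 0.6826) = 3.420 kΩ.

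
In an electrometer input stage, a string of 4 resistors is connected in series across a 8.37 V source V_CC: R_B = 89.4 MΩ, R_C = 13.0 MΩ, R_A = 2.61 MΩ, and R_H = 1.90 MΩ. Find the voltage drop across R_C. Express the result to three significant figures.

Series total: ΣR = 89.4 + 13.0 + 2.61 + 1.90 = 106.9 MΩ.
Voltage divider: V = V_CC · (13.00 / 106.9) = 8.37 × 0.1216 = 1.018 V.

V ≈ 1.02 V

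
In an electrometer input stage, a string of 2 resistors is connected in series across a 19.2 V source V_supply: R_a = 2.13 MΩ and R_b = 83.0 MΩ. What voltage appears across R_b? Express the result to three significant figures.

ΣR = 2.13 + 83.0 = 85.13 MΩ.
By the voltage-divider rule, V = 19.2 × 83.00/85.13 = 18.72 V.

V ≈ 18.7 V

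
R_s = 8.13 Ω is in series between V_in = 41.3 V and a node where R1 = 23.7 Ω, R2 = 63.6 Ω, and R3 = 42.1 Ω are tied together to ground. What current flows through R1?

I ≈ 1.05 A

Equivalent of the parallel group: R_p = 12.24 Ω.
V_A by voltage divider: V_A = 41.3 × 12.24/(8.13 + 12.24) = 24.82 V.
I(R1) = V_A / R1 = 24.82/23.7 = 1.047 A.
(Check via current divider: I_total = 2.027 A; share G_k/ΣG = 0.5166 → same result.)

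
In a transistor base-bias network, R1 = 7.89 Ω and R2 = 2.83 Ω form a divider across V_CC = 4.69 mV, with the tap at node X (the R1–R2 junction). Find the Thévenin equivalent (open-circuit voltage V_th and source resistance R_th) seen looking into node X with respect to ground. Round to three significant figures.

Open-circuit (no load on X): V_th = V_CC · R2/(R1 + R2) = 4.69 × 2.83/(7.890 + 2.83) = 1.238 mV.
Looking into X with the source shorted: R_th = R1·R2/(R1+R2) = 7.890 × 2.83/10.72 = 2.083 Ω.

V_th ≈ 1.24 mV, R_th ≈ 2.08 Ω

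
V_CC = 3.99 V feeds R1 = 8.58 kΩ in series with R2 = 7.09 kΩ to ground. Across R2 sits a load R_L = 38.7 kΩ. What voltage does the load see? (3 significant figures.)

First combine the lower leg with the load: R2 ‖ R_L = 5.992 kΩ.
Voltage divider with the loaded lower leg: V_out = 3.99 × 5.992/(8.58 + 5.992) = 3.99 × 0.4112 = 1.641 V.
(Unloaded it would be 1.81 V; the load pulls it down.)

V_out ≈ 1.64 V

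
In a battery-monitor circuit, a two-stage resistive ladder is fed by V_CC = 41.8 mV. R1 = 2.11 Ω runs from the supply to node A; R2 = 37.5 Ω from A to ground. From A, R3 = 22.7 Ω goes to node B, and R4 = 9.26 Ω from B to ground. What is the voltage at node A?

V_A ≈ 37.2 mV

The second stage (R3 + R4 = 31.96 Ω) loads node A in parallel with R2.
R2 ‖ (R3+R4) = 17.25 Ω.
So V_A = 41.8 × 0.8910 = 37.25 mV.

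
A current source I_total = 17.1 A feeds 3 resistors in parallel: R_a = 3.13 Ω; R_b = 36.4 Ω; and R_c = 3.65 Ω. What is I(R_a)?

Conductances: ΣG = 1/3.13 + 1/36.4 + 1/3.65 = 0.6209 (1/Ω).
Current divider: I(R_a) = I_total · G_k/ΣG = 17.1 × (0.3195/0.6209) = 17.1 × 0.5145 = 8.798 A.

I ≈ 8.80 A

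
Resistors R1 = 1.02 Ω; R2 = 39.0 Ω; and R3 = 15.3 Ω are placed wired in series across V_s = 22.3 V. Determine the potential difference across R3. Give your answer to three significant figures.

Series total: ΣR = 1.02 + 39.0 + 15.3 = 55.32 Ω.
Voltage divider: V = V_s · (15.30 / 55.32) = 22.3 × 0.2766 = 6.168 V.

V ≈ 6.17 V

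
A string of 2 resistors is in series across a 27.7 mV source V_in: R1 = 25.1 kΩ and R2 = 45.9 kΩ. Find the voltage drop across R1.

Total series resistance ΣR = 25.1 + 45.9 = 71.00 kΩ.
Voltage divider: V = V_in · (25.10 / 71.00) = 27.7 × 0.3535 = 9.793 mV.

V ≈ 9.79 mV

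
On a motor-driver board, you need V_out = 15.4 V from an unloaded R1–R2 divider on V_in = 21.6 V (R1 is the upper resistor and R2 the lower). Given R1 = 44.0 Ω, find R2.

R2 ≈ 109 Ω

Required fraction k = V_out/V_in = 0.7130.
So R2 = R1 · V_out/(V_in − V_out) = 44.0 × 15.4/(21.6 − 15.4) = 44.0 × 2.484 = 109.3 Ω.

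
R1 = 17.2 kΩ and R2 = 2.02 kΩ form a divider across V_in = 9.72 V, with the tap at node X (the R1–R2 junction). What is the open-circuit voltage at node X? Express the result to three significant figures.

Open-circuit (no load on X): V_th = V_in · R2/(R1 + R2) = 9.72 × 2.02/(17.20 + 2.02) = 1.022 V.

V_th ≈ 1.02 V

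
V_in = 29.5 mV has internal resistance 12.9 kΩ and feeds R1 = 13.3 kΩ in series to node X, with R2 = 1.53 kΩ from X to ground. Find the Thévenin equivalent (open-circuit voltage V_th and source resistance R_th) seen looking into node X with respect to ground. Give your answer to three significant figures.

R1' = 12.9 + 13.3 = 26.20 kΩ (source resistance + R1).
V_th is the unloaded tap voltage: V_in · R2/(R1'+R2) = 29.5 × 0.05517 = 1.628 mV.
With V_in suppressed (replaced by a short), R_th = R1' ‖ R2 = (26.20 × 1.53)/(26.20 + 1.53) = 1.446 kΩ.

V_th ≈ 1.63 mV, R_th ≈ 1.45 kΩ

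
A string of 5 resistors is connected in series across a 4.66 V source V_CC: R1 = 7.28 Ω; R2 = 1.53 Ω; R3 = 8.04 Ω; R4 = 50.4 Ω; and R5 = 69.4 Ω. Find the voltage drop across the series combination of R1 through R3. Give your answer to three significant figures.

V ≈ 0.575 V

ΣR = 7.28 + 1.53 + 8.04 + 50.4 + 69.4 = 136.7 Ω.
R_{R1..R3} = 7.28 + 1.53 + 8.04 = 16.85 Ω.
By the voltage-divider rule, V = 4.66 × 16.85/136.7 = 0.5746 V.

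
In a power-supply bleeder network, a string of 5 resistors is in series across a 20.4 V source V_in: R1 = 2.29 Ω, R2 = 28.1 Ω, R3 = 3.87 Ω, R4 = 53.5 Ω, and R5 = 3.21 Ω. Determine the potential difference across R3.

V ≈ 0.868 V

Total series resistance ΣR = 2.29 + 28.1 + 3.87 + 53.5 + 3.21 = 90.97 Ω.
By the voltage-divider rule, V = 20.4 × 3.870/90.97 = 0.8678 V.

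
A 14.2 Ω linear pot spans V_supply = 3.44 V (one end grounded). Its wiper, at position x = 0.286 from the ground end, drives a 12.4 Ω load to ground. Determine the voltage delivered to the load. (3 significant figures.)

V_out ≈ 0.797 V

Split the track: R_lower = x·R_p = 4.061 Ω, R_upper = (1−x)·R_p = 10.14 Ω.
Lower segment in parallel with the load: 4.061 ‖ 12.4 = 3.059 Ω.
V_out = 3.44 × 3.059/(10.14 + 3.059) = 0.7974 V.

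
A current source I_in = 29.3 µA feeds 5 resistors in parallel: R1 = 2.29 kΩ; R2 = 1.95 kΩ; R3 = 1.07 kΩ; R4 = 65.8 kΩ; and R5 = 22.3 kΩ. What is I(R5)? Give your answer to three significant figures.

I ≈ 0.676 µA

Conductances: ΣG = 1/2.29 + 1/1.95 + 1/1.07 + 1/65.8 + 1/22.3 = 1.944 (1/kΩ).
By the current-divider rule, I = I_in · G_k/ΣG = 29.3 × 0.02307 = 0.6758 µA.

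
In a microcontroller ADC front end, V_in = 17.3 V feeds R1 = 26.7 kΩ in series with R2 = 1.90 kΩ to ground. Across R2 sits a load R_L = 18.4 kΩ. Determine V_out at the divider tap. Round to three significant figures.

V_out ≈ 1.05 V

R2 ‖ R_L = (1.90 × 18.4)/(1.90 + 18.4) = 1.722 kΩ.
Then V_out = V_in · R2'/(R1 + R2') = 17.3 × 1.722/28.42 = 1.048 V.
(Unloaded it would be 1.15 V; the load pulls it down.)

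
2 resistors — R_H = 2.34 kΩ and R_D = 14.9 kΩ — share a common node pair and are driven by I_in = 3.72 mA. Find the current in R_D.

For two parallel branches, I_k = I_in · (other R)/(sum of R).
I(R_D) = 3.72 × 2.34/(2.34 + 14.9) = 3.72 × 0.1357 = 0.5049 mA.

I ≈ 0.505 mA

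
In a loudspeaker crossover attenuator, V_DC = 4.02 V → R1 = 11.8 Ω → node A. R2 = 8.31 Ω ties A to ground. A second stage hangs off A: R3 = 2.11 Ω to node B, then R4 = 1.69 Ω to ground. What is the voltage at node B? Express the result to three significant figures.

Looking into the second stage from A: R3 + R4 = 3.800 Ω appears in parallel with R2.
R2 ‖ (R3+R4) = 2.608 Ω.
First divider: V_A = V_DC · 2.608/(11.8 + 2.608) = 0.7276 V.
V_B = V_A × 0.4447 = 0.3236 V.

V_B ≈ 0.324 V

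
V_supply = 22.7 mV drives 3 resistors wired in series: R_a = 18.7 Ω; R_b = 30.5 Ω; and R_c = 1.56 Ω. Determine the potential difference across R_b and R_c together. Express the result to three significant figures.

ΣR = 18.7 + 30.5 + 1.56 = 50.76 Ω.
R_{R_b..R_c} = 30.5 + 1.56 = 32.06 Ω.
By the voltage-divider rule, V = 22.7 × 32.06/50.76 = 14.34 mV.

V ≈ 14.3 mV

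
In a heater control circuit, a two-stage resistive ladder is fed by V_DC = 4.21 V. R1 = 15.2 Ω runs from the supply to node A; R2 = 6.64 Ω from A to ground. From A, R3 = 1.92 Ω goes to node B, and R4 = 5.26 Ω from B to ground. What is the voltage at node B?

The second stage (R3 + R4 = 7.180 Ω) loads node A in parallel with R2.
R2 ‖ (R3+R4) = 3.450 Ω.
First divider: V_A = V_DC · 3.450/(15.2 + 3.450) = 0.7787 V.
Then the unloaded second divider: V_B = V_A × R4/(R3+R4) = 0.7787 × 0.7326 = 0.5705 V.

V_B ≈ 0.570 V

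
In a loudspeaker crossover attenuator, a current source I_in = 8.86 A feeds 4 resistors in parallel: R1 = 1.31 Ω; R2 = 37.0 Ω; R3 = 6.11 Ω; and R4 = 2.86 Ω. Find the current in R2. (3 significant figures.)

I ≈ 0.184 A

Conductances: ΣG = 1/1.31 + 1/37.0 + 1/6.11 + 1/2.86 = 1.304 (1/Ω).
Current divider: I(R2) = I_in · G_k/ΣG = 8.86 × (0.02703/1.304) = 8.86 × 0.02073 = 0.1837 A.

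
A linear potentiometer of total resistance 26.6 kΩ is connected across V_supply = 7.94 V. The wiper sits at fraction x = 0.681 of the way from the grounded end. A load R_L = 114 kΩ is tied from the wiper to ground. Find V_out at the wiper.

Lower segment x·R_p = 18.11 kΩ; upper segment (1−x)·R_p = 8.485 kΩ.
(x·R_p) ‖ R_L = 15.63 kΩ.
V_out = 7.94 × 15.63/(8.485 + 15.63) = 5.146 V.

V_out ≈ 5.15 V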